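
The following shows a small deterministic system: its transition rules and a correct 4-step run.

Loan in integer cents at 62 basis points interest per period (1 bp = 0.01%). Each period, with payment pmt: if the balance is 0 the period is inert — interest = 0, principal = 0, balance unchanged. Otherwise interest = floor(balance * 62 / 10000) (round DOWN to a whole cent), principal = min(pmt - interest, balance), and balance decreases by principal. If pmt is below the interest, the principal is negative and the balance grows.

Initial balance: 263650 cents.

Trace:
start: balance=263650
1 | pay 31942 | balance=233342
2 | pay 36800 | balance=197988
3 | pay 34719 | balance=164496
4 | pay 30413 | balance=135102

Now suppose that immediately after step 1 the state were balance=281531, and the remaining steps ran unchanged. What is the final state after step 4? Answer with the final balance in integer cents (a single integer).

184194

state after step 1 := balance=281531
2 | pay 36800 | balance=246476
3 | pay 34719 | balance=213285
4 | pay 30413 | balance=184194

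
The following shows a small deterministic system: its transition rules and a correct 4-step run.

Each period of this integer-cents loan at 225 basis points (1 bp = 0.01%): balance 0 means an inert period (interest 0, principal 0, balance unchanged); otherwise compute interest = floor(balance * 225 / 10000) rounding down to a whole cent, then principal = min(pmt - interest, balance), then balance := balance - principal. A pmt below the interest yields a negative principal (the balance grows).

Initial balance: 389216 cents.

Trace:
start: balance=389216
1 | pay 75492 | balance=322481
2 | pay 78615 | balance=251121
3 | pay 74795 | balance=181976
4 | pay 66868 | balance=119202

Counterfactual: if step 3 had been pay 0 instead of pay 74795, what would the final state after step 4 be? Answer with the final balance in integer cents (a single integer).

195680

(re-executing from step 3 with the substitution; state before step 3: balance=251121)
3 | pay 0 | balance=256771
4 | pay 66868 | balance=195680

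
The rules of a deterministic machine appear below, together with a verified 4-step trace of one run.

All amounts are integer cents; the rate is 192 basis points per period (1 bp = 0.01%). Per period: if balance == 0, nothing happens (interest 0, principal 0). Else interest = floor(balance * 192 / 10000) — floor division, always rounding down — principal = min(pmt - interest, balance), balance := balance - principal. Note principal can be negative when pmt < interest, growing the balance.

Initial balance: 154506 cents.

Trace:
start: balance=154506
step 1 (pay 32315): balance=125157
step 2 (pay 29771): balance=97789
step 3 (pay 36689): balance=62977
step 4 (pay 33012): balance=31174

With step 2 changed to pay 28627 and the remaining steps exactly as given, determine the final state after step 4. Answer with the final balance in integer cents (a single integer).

(re-executing from step 2 with the substitution; state before step 2: balance=125157)
step 2 (pay 28627): balance=98933
step 3 (pay 36689): balance=64143
step 4 (pay 33012): balance=32362

32362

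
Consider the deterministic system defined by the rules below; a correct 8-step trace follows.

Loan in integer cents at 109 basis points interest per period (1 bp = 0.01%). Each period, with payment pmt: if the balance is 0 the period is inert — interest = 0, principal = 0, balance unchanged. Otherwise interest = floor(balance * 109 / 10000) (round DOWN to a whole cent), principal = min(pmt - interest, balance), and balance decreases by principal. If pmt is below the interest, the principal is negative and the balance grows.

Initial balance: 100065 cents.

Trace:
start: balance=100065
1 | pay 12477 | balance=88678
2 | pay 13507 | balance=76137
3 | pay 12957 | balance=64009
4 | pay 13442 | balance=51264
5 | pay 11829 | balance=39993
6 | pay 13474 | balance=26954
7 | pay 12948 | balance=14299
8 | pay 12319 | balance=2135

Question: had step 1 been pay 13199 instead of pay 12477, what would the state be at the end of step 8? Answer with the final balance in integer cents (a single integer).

1357

(re-executing from step 1 with the substitution; state before step 1: balance=100065)
1 | pay 13199 | balance=87956
2 | pay 13507 | balance=75407
3 | pay 12957 | balance=63271
4 | pay 13442 | balance=50518
5 | pay 11829 | balance=39239
6 | pay 13474 | balance=26192
7 | pay 12948 | balance=13529
8 | pay 12319 | balance=1357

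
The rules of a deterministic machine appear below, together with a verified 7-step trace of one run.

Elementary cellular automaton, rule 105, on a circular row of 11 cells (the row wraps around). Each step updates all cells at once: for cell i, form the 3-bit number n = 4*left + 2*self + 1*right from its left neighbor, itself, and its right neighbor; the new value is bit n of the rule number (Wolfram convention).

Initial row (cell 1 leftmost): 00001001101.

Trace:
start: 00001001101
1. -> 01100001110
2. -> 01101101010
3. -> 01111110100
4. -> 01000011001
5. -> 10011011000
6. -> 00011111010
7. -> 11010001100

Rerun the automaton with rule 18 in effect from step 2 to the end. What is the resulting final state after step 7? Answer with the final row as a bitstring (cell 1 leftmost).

00010001000

(re-executing steps 2..7 under rule 18; state before step 2: 01100001110)
2. -> 10010010001
3. -> 01101101010
4. -> 10000000001
5. -> 01000000010
6. -> 10100000101
7. -> 00010001000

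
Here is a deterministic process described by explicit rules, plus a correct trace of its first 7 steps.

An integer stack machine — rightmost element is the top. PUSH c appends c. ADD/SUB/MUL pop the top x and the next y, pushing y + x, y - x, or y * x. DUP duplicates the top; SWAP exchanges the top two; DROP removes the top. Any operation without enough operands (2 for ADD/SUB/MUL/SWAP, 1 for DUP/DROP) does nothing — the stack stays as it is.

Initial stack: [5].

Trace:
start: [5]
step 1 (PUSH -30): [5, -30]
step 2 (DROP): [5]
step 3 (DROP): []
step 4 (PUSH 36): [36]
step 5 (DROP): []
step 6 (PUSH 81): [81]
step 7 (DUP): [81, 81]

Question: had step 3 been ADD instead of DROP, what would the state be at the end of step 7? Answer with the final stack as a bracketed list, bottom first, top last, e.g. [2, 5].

[5, 81, 81]

(re-executing from step 3 with the substitution; state before step 3: [5])
step 3 (ADD): [5]
step 4 (PUSH 36): [5, 36]
step 5 (DROP): [5]
step 6 (PUSH 81): [5, 81]
step 7 (DUP): [5, 81, 81]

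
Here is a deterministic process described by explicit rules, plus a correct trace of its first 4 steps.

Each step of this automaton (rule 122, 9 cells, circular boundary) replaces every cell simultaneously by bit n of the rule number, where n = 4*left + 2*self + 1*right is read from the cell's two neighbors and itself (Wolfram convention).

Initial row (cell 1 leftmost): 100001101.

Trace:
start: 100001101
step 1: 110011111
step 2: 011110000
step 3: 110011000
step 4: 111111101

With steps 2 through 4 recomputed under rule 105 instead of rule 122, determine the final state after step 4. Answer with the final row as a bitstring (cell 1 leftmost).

(re-executing steps 2..4 under rule 105; state before step 2: 110011111)
step 2: 010010000
step 3: 000000111
step 4: 011110101

011110101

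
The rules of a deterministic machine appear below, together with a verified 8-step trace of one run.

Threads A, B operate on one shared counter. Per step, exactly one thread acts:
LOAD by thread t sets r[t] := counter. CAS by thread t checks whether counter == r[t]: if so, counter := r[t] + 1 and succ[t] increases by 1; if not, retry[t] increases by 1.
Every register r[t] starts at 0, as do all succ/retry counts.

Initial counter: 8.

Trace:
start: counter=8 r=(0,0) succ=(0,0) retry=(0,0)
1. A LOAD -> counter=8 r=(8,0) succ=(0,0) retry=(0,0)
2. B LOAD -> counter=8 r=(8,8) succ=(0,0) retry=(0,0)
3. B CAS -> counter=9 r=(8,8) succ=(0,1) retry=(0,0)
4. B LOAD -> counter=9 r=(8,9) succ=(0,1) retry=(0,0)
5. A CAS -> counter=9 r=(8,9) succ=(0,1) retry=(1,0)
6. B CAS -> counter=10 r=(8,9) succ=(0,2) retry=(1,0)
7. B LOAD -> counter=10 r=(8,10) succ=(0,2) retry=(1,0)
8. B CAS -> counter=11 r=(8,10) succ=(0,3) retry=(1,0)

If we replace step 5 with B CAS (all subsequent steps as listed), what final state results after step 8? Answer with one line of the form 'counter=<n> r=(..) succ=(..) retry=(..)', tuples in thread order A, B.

counter=11 r=(8,10) succ=(0,3) retry=(0,1)

(re-executing from step 5 with the substitution; state before step 5: counter=9 r=(8,9) succ=(0,1) retry=(0,0))
5. B CAS -> counter=10 r=(8,9) succ=(0,2) retry=(0,0)
6. B CAS -> counter=10 r=(8,9) succ=(0,2) retry=(0,1)
7. B LOAD -> counter=10 r=(8,10) succ=(0,2) retry=(0,1)
8. B CAS -> counter=11 r=(8,10) succ=(0,3) retry=(0,1)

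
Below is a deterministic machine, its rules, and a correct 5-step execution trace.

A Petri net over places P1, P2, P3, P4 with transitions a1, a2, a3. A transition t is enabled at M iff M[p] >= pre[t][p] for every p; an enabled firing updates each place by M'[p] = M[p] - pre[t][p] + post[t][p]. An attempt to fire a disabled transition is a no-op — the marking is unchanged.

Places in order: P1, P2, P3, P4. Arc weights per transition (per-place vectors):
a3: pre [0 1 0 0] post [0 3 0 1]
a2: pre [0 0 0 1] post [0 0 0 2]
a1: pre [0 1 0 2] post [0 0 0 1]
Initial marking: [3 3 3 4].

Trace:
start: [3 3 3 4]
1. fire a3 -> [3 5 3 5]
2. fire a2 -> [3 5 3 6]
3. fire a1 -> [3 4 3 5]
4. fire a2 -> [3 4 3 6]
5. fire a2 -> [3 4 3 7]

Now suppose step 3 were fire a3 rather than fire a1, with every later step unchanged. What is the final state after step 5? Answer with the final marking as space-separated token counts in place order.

(re-executing from step 3 with the substitution; state before step 3: [3 5 3 6])
3. fire a3 -> [3 7 3 7]
4. fire a2 -> [3 7 3 8]
5. fire a2 -> [3 7 3 9]

3 7 3 9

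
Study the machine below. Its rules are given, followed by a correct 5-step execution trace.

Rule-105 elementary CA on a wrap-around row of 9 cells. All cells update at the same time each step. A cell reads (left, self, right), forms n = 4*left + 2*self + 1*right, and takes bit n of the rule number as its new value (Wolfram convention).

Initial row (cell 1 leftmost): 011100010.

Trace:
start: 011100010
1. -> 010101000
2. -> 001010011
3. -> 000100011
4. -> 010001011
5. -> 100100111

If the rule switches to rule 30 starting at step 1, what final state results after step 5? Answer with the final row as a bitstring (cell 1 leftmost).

(re-executing steps 1..5 under rule 30; state before step 1: 011100010)
1. -> 110010111
2. -> 001110100
3. -> 011000110
4. -> 110101101
5. -> 000101001

000101001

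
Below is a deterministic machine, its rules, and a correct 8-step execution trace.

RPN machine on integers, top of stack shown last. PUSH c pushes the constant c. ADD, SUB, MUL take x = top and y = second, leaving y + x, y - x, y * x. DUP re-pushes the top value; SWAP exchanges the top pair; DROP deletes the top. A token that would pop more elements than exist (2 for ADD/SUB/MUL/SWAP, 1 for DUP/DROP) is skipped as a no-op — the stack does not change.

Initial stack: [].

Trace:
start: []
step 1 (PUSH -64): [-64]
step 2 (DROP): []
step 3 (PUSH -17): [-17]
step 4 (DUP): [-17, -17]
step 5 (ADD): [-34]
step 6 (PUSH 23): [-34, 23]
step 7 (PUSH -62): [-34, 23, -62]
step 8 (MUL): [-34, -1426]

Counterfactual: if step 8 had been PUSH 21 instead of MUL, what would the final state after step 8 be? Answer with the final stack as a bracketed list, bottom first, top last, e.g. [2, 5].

[-34, 23, -62, 21]

(re-executing from step 8 with the substitution; state before step 8: [-34, 23, -62])
step 8 (PUSH 21): [-34, 23, -62, 21]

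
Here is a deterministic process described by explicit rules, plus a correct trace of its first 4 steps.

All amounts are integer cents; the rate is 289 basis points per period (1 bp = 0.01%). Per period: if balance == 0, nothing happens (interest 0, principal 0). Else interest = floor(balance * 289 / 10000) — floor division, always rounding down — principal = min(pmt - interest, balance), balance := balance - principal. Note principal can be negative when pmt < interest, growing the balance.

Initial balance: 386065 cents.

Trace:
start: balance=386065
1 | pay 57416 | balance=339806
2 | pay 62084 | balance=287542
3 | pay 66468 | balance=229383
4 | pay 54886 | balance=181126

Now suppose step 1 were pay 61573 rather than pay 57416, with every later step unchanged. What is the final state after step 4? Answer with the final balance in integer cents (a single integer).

176599

(re-executing from step 1 with the substitution; state before step 1: balance=386065)
1 | pay 61573 | balance=335649
2 | pay 62084 | balance=283265
3 | pay 66468 | balance=224983
4 | pay 54886 | balance=176599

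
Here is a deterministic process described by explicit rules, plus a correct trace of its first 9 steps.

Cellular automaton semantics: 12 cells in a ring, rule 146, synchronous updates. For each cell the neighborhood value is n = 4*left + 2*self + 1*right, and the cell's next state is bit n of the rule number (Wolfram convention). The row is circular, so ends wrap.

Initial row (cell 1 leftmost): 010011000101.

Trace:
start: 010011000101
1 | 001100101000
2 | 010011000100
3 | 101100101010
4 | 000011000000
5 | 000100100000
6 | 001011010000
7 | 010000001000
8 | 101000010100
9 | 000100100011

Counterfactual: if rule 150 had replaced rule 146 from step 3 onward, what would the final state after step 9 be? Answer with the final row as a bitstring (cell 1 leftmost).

001100110011

(re-executing steps 3..9 under rule 150; state before step 3: 010011000100)
3 | 111100101110
4 | 011011100100
5 | 100001011110
6 | 110011001100
7 | 001100110011
8 | 110011001100
9 | 001100110011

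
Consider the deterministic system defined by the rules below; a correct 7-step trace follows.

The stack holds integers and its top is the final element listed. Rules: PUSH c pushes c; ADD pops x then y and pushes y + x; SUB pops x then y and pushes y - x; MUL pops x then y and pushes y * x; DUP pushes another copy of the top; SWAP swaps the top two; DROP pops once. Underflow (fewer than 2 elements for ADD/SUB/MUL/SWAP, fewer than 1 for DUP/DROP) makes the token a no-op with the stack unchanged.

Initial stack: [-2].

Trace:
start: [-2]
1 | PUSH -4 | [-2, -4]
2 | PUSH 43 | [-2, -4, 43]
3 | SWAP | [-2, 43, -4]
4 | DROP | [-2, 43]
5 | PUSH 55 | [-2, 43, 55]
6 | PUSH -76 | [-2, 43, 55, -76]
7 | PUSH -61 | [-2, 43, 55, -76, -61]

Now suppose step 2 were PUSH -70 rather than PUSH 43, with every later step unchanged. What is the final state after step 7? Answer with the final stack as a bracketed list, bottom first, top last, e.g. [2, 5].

(re-executing from step 2 with the substitution; state before step 2: [-2, -4])
2 | PUSH -70 | [-2, -4, -70]
3 | SWAP | [-2, -70, -4]
4 | DROP | [-2, -70]
5 | PUSH 55 | [-2, -70, 55]
6 | PUSH -76 | [-2, -70, 55, -76]
7 | PUSH -61 | [-2, -70, 55, -76, -61]

[-2, -70, 55, -76, -61]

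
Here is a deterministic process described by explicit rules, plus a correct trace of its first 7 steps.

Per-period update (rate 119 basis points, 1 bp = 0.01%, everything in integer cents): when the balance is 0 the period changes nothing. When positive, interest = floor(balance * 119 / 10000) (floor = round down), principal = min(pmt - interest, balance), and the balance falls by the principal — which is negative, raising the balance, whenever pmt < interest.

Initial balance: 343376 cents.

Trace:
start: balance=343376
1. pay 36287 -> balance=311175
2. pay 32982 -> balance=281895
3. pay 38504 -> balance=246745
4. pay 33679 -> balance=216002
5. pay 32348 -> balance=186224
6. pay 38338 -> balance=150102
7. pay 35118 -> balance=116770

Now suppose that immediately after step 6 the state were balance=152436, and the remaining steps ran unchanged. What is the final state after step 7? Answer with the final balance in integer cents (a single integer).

119131

state after step 6 := balance=152436
7. pay 35118 -> balance=119131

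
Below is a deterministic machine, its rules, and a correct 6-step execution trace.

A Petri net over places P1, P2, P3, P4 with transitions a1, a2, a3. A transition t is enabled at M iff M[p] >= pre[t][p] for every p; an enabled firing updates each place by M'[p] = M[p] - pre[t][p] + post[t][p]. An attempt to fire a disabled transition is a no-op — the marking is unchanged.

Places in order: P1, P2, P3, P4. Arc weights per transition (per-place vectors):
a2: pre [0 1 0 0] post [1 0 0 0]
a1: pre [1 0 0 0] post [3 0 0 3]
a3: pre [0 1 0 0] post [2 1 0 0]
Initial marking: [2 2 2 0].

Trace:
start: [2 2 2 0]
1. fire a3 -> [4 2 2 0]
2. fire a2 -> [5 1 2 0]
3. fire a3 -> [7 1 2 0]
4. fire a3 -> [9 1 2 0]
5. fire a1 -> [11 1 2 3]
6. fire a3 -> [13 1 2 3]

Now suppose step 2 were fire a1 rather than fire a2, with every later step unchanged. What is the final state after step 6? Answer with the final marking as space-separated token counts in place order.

14 2 2 6

(re-executing from step 2 with the substitution; state before step 2: [4 2 2 0])
2. fire a1 -> [6 2 2 3]
3. fire a3 -> [8 2 2 3]
4. fire a3 -> [10 2 2 3]
5. fire a1 -> [12 2 2 6]
6. fire a3 -> [14 2 2 6]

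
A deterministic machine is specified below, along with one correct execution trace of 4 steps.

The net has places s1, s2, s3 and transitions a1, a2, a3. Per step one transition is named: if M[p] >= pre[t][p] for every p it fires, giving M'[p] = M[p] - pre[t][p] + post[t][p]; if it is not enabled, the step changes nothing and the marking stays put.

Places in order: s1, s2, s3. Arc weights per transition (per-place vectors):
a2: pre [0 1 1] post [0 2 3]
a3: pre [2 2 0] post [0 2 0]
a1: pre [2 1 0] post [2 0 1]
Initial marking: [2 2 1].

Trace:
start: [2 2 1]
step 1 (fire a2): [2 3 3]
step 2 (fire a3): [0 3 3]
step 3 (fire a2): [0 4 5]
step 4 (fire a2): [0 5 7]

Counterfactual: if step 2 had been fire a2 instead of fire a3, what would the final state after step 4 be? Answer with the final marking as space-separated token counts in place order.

(re-executing from step 2 with the substitution; state before step 2: [2 3 3])
step 2 (fire a2): [2 4 5]
step 3 (fire a2): [2 5 7]
step 4 (fire a2): [2 6 9]

2 6 9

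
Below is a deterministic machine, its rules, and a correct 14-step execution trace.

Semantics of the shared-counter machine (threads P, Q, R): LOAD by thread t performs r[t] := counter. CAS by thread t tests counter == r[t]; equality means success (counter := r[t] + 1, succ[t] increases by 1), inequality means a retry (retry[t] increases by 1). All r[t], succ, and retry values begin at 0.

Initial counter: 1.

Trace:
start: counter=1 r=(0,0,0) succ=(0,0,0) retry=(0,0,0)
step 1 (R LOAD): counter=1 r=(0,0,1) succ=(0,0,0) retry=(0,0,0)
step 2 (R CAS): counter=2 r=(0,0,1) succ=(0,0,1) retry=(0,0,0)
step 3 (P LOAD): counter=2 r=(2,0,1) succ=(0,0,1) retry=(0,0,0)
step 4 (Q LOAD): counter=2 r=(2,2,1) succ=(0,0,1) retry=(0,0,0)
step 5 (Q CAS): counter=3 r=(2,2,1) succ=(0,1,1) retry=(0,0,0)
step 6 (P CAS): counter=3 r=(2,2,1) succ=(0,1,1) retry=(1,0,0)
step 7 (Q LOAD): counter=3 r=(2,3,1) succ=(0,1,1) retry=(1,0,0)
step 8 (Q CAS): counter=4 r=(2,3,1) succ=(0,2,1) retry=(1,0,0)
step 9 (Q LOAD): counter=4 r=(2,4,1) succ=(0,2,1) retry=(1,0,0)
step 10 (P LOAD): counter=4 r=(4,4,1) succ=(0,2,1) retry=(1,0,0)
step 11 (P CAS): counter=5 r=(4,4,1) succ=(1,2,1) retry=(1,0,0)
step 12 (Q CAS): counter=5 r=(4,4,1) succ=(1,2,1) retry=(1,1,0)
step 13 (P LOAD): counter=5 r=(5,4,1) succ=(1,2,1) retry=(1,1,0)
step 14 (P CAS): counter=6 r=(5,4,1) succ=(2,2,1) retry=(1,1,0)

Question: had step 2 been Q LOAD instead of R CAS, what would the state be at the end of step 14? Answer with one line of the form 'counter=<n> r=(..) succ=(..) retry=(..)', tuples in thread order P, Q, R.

(re-executing from step 2 with the substitution; state before step 2: counter=1 r=(0,0,1) succ=(0,0,0) retry=(0,0,0))
step 2 (Q LOAD): counter=1 r=(0,1,1) succ=(0,0,0) retry=(0,0,0)
step 3 (P LOAD): counter=1 r=(1,1,1) succ=(0,0,0) retry=(0,0,0)
step 4 (Q LOAD): counter=1 r=(1,1,1) succ=(0,0,0) retry=(0,0,0)
step 5 (Q CAS): counter=2 r=(1,1,1) succ=(0,1,0) retry=(0,0,0)
step 6 (P CAS): counter=2 r=(1,1,1) succ=(0,1,0) retry=(1,0,0)
step 7 (Q LOAD): counter=2 r=(1,2,1) succ=(0,1,0) retry=(1,0,0)
step 8 (Q CAS): counter=3 r=(1,2,1) succ=(0,2,0) retry=(1,0,0)
step 9 (Q LOAD): counter=3 r=(1,3,1) succ=(0,2,0) retry=(1,0,0)
step 10 (P LOAD): counter=3 r=(3,3,1) succ=(0,2,0) retry=(1,0,0)
step 11 (P CAS): counter=4 r=(3,3,1) succ=(1,2,0) retry=(1,0,0)
step 12 (Q CAS): counter=4 r=(3,3,1) succ=(1,2,0) retry=(1,1,0)
step 13 (P LOAD): counter=4 r=(4,3,1) succ=(1,2,0) retry=(1,1,0)
step 14 (P CAS): counter=5 r=(4,3,1) succ=(2,2,0) retry=(1,1,0)

counter=5 r=(4,3,1) succ=(2,2,0) retry=(1,1,0)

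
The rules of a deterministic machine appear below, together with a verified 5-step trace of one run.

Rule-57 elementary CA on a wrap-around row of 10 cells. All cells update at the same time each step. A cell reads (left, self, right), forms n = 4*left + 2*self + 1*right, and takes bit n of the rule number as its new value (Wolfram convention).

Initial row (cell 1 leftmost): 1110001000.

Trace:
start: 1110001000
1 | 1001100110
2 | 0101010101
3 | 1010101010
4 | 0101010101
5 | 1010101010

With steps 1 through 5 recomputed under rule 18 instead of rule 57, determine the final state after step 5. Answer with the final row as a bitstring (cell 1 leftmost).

0000010100

(re-executing steps 1..5 under rule 18; state before step 1: 1110001000)
1 | 0001010101
2 | 1010000000
3 | 0001000001
4 | 1010100010
5 | 0000010100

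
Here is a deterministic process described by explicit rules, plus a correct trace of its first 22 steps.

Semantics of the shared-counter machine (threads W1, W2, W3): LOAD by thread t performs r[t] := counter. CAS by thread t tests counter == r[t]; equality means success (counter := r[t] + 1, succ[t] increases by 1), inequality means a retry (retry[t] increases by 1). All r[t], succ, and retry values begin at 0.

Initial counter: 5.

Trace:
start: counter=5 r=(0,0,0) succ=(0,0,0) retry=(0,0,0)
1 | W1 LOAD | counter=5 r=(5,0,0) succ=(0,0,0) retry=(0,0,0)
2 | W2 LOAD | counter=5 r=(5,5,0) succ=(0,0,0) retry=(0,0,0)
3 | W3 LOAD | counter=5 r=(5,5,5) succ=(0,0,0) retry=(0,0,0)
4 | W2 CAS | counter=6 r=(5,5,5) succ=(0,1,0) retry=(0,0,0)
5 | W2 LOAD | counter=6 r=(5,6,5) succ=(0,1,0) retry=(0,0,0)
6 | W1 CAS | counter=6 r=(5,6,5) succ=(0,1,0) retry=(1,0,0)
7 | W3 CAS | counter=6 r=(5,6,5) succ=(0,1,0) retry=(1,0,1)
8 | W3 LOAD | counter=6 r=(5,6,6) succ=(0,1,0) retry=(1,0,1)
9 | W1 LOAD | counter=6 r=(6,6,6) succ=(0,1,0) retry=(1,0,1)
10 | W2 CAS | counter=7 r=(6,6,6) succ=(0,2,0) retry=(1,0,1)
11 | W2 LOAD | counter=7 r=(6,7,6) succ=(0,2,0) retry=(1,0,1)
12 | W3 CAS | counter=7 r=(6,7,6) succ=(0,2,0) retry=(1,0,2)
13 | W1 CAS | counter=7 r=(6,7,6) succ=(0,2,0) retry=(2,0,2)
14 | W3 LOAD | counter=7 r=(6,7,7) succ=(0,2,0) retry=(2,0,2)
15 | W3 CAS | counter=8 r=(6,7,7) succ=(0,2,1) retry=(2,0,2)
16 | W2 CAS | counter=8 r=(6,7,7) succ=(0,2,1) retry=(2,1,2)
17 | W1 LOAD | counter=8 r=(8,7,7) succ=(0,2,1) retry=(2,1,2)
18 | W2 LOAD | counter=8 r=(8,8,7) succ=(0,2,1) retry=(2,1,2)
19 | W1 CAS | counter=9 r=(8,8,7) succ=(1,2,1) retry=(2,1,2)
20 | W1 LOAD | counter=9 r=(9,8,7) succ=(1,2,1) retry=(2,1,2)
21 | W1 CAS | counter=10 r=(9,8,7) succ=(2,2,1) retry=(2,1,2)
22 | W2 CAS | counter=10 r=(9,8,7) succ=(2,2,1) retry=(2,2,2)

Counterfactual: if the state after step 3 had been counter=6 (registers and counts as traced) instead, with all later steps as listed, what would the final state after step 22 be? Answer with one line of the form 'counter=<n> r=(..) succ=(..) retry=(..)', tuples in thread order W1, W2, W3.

state after step 3 := counter=6 r=(5,5,5) succ=(0,0,0) retry=(0,0,0)
4 | W2 CAS | counter=6 r=(5,5,5) succ=(0,0,0) retry=(0,1,0)
5 | W2 LOAD | counter=6 r=(5,6,5) succ=(0,0,0) retry=(0,1,0)
6 | W1 CAS | counter=6 r=(5,6,5) succ=(0,0,0) retry=(1,1,0)
7 | W3 CAS | counter=6 r=(5,6,5) succ=(0,0,0) retry=(1,1,1)
8 | W3 LOAD | counter=6 r=(5,6,6) succ=(0,0,0) retry=(1,1,1)
9 | W1 LOAD | counter=6 r=(6,6,6) succ=(0,0,0) retry=(1,1,1)
10 | W2 CAS | counter=7 r=(6,6,6) succ=(0,1,0) retry=(1,1,1)
11 | W2 LOAD | counter=7 r=(6,7,6) succ=(0,1,0) retry=(1,1,1)
12 | W3 CAS | counter=7 r=(6,7,6) succ=(0,1,0) retry=(1,1,2)
13 | W1 CAS | counter=7 r=(6,7,6) succ=(0,1,0) retry=(2,1,2)
14 | W3 LOAD | counter=7 r=(6,7,7) succ=(0,1,0) retry=(2,1,2)
15 | W3 CAS | counter=8 r=(6,7,7) succ=(0,1,1) retry=(2,1,2)
16 | W2 CAS | counter=8 r=(6,7,7) succ=(0,1,1) retry=(2,2,2)
17 | W1 LOAD | counter=8 r=(8,7,7) succ=(0,1,1) retry=(2,2,2)
18 | W2 LOAD | counter=8 r=(8,8,7) succ=(0,1,1) retry=(2,2,2)
19 | W1 CAS | counter=9 r=(8,8,7) succ=(1,1,1) retry=(2,2,2)
20 | W1 LOAD | counter=9 r=(9,8,7) succ=(1,1,1) retry=(2,2,2)
21 | W1 CAS | counter=10 r=(9,8,7) succ=(2,1,1) retry=(2,2,2)
22 | W2 CAS | counter=10 r=(9,8,7) succ=(2,1,1) retry=(2,3,2)

counter=10 r=(9,8,7) succ=(2,1,1) retry=(2,3,2)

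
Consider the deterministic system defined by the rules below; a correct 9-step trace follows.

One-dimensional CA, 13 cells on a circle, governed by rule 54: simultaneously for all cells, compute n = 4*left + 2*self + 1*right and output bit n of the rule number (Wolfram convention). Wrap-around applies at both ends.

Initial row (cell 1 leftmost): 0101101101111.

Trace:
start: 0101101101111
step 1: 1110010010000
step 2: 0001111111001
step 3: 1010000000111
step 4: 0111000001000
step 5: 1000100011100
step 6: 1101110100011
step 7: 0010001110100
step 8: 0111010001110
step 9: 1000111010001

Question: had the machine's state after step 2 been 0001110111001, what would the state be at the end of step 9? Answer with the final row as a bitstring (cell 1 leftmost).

1000111010001

state after step 2 := 0001110111001
step 3: 1010001000111
step 4: 0111011101000
step 5: 1000100011100
step 6: 1101110100011
step 7: 0010001110100
step 8: 0111010001110
step 9: 1000111010001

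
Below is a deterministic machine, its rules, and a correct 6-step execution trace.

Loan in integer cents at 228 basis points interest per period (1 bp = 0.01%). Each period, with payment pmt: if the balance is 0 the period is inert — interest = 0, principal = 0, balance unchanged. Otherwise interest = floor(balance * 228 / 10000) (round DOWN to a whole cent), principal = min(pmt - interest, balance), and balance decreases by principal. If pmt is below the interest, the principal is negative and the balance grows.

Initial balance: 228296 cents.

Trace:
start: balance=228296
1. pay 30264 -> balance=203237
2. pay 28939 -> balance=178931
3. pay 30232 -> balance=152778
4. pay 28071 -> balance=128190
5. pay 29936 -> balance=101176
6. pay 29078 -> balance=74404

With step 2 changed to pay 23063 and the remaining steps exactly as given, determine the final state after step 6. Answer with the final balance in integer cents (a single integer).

80835

(re-executing from step 2 with the substitution; state before step 2: balance=203237)
2. pay 23063 -> balance=184807
3. pay 30232 -> balance=158788
4. pay 28071 -> balance=134337
5. pay 29936 -> balance=107463
6. pay 29078 -> balance=80835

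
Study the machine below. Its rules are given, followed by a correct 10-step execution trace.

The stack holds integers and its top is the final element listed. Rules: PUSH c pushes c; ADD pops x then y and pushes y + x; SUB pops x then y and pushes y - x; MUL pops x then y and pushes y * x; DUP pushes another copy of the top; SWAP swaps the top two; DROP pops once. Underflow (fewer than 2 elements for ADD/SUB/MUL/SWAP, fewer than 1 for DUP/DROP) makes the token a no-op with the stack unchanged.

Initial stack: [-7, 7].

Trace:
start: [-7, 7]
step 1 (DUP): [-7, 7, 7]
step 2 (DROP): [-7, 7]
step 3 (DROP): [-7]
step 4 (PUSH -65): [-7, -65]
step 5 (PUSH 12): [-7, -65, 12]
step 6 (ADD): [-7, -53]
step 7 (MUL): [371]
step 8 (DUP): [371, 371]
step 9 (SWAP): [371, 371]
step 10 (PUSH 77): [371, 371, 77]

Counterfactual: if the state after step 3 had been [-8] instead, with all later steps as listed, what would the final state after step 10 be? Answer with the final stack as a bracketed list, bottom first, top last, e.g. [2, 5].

[424, 424, 77]

state after step 3 := [-8]
step 4 (PUSH -65): [-8, -65]
step 5 (PUSH 12): [-8, -65, 12]
step 6 (ADD): [-8, -53]
step 7 (MUL): [424]
step 8 (DUP): [424, 424]
step 9 (SWAP): [424, 424]
step 10 (PUSH 77): [424, 424, 77]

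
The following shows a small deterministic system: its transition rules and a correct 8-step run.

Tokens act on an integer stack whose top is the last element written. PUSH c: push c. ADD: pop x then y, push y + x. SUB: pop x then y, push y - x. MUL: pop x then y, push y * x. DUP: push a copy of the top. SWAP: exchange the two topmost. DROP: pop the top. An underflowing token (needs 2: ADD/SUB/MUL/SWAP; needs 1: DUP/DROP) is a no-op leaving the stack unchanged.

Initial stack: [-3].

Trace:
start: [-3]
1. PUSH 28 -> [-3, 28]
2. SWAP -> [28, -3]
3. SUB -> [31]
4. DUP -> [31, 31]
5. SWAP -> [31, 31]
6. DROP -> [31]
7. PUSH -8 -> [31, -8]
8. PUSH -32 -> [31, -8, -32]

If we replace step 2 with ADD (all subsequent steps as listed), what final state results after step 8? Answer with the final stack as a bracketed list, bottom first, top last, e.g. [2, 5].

(re-executing from step 2 with the substitution; state before step 2: [-3, 28])
2. ADD -> [25]
3. SUB -> [25]
4. DUP -> [25, 25]
5. SWAP -> [25, 25]
6. DROP -> [25]
7. PUSH -8 -> [25, -8]
8. PUSH -32 -> [25, -8, -32]

[25, -8, -32]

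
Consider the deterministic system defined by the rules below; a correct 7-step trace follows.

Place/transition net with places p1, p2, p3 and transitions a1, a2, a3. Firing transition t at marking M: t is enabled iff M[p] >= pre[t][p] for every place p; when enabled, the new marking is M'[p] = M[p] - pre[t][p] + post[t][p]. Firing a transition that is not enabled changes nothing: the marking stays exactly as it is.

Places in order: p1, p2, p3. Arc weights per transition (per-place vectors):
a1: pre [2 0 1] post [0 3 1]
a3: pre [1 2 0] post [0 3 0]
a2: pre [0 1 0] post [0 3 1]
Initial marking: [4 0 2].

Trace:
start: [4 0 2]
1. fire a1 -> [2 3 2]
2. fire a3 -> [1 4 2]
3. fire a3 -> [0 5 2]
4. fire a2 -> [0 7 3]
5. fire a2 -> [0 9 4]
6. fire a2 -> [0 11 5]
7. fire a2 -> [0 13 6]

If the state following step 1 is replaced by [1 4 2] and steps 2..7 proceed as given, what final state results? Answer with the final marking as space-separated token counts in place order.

0 13 6

state after step 1 := [1 4 2]
2. fire a3 -> [0 5 2]
3. fire a3 -> [0 5 2]
4. fire a2 -> [0 7 3]
5. fire a2 -> [0 9 4]
6. fire a2 -> [0 11 5]
7. fire a2 -> [0 13 6]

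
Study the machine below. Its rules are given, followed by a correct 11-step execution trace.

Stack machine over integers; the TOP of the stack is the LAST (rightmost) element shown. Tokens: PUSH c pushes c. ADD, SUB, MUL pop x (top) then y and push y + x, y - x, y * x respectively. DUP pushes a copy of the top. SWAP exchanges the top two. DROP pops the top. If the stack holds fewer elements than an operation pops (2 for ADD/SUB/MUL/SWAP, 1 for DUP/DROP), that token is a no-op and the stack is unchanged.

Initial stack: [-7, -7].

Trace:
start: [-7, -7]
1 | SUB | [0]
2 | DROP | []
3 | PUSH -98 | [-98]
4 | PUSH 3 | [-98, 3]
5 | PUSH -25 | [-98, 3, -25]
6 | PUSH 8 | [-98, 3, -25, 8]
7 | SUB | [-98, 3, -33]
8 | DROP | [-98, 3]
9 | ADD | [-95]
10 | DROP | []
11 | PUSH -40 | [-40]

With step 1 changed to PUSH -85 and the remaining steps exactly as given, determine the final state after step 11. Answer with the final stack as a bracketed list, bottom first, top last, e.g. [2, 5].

(re-executing from step 1 with the substitution; state before step 1: [-7, -7])
1 | PUSH -85 | [-7, -7, -85]
2 | DROP | [-7, -7]
3 | PUSH -98 | [-7, -7, -98]
4 | PUSH 3 | [-7, -7, -98, 3]
5 | PUSH -25 | [-7, -7, -98, 3, -25]
6 | PUSH 8 | [-7, -7, -98, 3, -25, 8]
7 | SUB | [-7, -7, -98, 3, -33]
8 | DROP | [-7, -7, -98, 3]
9 | ADD | [-7, -7, -95]
10 | DROP | [-7, -7]
11 | PUSH -40 | [-7, -7, -40]

[-7, -7, -40]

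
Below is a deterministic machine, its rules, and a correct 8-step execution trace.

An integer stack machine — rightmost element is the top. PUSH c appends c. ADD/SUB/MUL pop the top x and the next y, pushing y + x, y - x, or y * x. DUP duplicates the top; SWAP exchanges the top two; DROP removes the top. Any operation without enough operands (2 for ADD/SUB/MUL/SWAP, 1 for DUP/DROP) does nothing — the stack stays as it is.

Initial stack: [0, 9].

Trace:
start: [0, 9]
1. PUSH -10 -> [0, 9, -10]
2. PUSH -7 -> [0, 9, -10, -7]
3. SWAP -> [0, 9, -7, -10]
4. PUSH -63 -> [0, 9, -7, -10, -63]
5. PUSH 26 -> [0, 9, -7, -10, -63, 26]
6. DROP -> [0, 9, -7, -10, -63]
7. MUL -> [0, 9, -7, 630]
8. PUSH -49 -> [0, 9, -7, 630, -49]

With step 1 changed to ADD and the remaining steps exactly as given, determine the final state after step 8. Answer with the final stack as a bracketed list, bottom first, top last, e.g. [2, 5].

[-7, -567, -49]

(re-executing from step 1 with the substitution; state before step 1: [0, 9])
1. ADD -> [9]
2. PUSH -7 -> [9, -7]
3. SWAP -> [-7, 9]
4. PUSH -63 -> [-7, 9, -63]
5. PUSH 26 -> [-7, 9, -63, 26]
6. DROP -> [-7, 9, -63]
7. MUL -> [-7, -567]
8. PUSH -49 -> [-7, -567, -49]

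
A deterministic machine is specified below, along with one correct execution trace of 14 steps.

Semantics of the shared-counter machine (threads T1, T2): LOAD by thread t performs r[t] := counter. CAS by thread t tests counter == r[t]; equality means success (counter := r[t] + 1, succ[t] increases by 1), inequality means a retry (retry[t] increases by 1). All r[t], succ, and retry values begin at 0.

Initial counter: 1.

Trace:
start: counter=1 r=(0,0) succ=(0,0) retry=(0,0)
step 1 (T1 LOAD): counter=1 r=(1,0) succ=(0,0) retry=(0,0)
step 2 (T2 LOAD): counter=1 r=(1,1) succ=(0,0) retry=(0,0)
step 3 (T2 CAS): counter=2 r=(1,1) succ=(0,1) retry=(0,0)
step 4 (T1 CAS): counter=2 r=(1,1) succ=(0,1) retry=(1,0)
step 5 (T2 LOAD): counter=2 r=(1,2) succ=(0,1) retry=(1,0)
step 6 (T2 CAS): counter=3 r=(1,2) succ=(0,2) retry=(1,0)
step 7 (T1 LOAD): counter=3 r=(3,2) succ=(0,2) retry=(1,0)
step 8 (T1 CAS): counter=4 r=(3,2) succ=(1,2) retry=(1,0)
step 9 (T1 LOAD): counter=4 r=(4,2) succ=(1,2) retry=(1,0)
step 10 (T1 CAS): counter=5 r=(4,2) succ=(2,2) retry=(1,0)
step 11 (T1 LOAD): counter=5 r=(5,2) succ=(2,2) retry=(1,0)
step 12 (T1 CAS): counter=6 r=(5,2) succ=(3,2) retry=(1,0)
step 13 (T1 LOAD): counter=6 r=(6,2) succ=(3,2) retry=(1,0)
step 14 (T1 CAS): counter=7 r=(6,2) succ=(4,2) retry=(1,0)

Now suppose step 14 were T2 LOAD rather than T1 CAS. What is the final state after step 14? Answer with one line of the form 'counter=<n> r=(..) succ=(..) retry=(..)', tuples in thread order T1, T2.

counter=6 r=(6,6) succ=(3,2) retry=(1,0)

(re-executing from step 14 with the substitution; state before step 14: counter=6 r=(6,2) succ=(3,2) retry=(1,0))
step 14 (T2 LOAD): counter=6 r=(6,6) succ=(3,2) retry=(1,0)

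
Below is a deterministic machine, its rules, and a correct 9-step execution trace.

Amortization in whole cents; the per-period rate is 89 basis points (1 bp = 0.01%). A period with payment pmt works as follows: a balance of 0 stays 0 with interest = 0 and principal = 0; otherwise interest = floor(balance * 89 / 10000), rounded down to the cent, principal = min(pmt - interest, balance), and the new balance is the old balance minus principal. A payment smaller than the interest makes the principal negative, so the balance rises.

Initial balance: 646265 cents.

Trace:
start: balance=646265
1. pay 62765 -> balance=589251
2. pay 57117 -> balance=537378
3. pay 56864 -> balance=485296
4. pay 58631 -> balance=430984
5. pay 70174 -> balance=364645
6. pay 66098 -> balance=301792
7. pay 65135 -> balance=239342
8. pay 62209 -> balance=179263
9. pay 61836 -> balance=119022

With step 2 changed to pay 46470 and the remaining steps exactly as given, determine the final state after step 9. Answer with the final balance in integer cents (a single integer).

130351

(re-executing from step 2 with the substitution; state before step 2: balance=589251)
2. pay 46470 -> balance=548025
3. pay 56864 -> balance=496038
4. pay 58631 -> balance=441821
5. pay 70174 -> balance=375579
6. pay 66098 -> balance=312823
7. pay 65135 -> balance=250472
8. pay 62209 -> balance=190492
9. pay 61836 -> balance=130351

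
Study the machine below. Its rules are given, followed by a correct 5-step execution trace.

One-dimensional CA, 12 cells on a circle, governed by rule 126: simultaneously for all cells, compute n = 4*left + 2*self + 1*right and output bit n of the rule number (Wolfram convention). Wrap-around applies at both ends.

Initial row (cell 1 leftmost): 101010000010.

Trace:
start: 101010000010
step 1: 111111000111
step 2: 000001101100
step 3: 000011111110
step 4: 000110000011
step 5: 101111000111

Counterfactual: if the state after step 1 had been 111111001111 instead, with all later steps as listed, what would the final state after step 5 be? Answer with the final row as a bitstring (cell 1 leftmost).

state after step 1 := 111111001111
step 2: 000001111000
step 3: 000011001100
step 4: 000111111110
step 5: 001100000011

001100000011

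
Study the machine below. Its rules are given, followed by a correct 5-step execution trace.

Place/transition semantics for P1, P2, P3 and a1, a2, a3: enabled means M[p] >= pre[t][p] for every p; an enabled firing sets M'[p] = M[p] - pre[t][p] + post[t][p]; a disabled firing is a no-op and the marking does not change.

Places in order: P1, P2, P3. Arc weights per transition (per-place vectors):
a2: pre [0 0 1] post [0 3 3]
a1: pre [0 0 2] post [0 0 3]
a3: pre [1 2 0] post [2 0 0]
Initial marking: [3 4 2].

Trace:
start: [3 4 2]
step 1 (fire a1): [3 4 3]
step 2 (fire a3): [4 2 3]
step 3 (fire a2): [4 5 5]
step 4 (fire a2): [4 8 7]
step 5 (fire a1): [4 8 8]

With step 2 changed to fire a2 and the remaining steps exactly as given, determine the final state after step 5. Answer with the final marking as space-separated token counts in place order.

3 13 10

(re-executing from step 2 with the substitution; state before step 2: [3 4 3])
step 2 (fire a2): [3 7 5]
step 3 (fire a2): [3 10 7]
step 4 (fire a2): [3 13 9]
step 5 (fire a1): [3 13 10]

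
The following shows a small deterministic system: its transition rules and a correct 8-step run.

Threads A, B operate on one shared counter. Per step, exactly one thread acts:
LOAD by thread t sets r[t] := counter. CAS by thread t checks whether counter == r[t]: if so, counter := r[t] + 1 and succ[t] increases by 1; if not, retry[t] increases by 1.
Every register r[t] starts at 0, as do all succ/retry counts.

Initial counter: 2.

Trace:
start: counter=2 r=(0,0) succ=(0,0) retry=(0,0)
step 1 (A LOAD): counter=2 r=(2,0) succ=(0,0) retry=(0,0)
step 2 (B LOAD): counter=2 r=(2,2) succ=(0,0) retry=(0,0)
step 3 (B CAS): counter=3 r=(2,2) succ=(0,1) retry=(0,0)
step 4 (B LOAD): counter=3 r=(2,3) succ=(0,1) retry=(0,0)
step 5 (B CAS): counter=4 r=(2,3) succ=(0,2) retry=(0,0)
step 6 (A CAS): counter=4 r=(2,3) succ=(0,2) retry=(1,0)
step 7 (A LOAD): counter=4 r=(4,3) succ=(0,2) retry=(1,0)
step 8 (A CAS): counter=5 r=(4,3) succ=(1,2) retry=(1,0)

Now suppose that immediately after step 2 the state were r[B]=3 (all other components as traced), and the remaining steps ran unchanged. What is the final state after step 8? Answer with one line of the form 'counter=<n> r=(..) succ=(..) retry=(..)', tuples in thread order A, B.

state after step 2 := counter=2 r=(2,3) succ=(0,0) retry=(0,0)
step 3 (B CAS): counter=2 r=(2,3) succ=(0,0) retry=(0,1)
step 4 (B LOAD): counter=2 r=(2,2) succ=(0,0) retry=(0,1)
step 5 (B CAS): counter=3 r=(2,2) succ=(0,1) retry=(0,1)
step 6 (A CAS): counter=3 r=(2,2) succ=(0,1) retry=(1,1)
step 7 (A LOAD): counter=3 r=(3,2) succ=(0,1) retry=(1,1)
step 8 (A CAS): counter=4 r=(3,2) succ=(1,1) retry=(1,1)

counter=4 r=(3,2) succ=(1,1) retry=(1,1)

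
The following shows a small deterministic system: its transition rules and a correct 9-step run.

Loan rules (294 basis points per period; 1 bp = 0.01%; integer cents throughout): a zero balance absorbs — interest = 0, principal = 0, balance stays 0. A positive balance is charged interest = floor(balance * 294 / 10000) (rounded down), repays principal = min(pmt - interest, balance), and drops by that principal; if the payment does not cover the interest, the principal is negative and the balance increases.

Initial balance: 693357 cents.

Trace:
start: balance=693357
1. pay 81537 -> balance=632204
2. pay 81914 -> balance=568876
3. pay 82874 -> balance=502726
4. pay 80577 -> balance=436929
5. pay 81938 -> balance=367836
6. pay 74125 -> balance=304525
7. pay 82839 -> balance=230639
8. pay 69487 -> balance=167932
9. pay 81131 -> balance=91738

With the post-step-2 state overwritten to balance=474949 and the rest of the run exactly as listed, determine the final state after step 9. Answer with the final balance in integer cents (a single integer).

state after step 2 := balance=474949
3. pay 82874 -> balance=406038
4. pay 80577 -> balance=337398
5. pay 81938 -> balance=265379
6. pay 74125 -> balance=199056
7. pay 82839 -> balance=122069
8. pay 69487 -> balance=56170
9. pay 81131 -> balance=0

0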